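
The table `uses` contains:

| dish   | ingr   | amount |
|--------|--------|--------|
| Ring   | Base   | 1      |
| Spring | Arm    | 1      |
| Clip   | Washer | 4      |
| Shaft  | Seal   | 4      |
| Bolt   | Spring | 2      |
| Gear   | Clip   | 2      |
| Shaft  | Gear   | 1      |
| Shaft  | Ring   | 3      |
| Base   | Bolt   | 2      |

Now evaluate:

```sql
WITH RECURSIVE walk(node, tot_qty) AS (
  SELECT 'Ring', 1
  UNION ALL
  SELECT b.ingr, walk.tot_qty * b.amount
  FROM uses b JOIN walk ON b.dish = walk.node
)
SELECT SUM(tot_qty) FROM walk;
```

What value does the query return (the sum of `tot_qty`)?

Base: (Ring, tot_qty=1).
Iteration 1: components of {Ring} -> Base = 1*1 = 1.
Iteration 2: components of {Base} -> Bolt = 1*2 = 2.
Iteration 3: components of {Bolt} -> Spring = 2*2 = 4.
Iteration 4: components of {Spring} -> Arm = 4*1 = 4.
Iteration 5: no further components; recursion stops.
SUM(tot_qty) = 1 + 1 + 2 + 4 + 4 = 12.

12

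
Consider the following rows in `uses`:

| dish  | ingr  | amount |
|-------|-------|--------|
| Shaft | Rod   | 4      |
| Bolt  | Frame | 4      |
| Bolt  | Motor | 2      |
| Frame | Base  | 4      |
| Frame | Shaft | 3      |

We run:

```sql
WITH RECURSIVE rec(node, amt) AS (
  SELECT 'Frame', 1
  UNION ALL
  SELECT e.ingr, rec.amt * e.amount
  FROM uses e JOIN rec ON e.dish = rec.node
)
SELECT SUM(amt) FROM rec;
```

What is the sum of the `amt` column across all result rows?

Base: (Frame, amt=1).
Iteration 1: components of {Frame} -> Base = 1*4 = 4, Shaft = 1*3 = 3.
Iteration 2: components of {Base,Shaft} -> Rod = 3*4 = 12.
Iteration 3: no further components; recursion stops.
SUM(amt) = 1 + 3 + 4 + 12 = 20.

20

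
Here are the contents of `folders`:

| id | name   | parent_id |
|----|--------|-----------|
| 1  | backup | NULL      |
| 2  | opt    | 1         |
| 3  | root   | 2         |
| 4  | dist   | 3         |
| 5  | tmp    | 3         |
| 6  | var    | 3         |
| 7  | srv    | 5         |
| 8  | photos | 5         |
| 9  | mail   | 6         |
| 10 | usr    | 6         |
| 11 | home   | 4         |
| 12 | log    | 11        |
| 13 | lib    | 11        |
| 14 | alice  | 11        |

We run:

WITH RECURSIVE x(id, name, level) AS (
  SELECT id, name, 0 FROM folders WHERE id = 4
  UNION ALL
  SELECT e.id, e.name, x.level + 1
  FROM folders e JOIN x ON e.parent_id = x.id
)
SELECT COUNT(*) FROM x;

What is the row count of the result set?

5

Base: id=4 (dist) at level 0.
Iteration 1: rows with parent_id in {4} -> home (id 11, level 1).
Iteration 2: rows with parent_id in {11} -> log (id 12, level 2), lib (id 13, level 2), alice (id 14, level 2).
Iteration 3: no rows with parent_id in {12,13,14}; recursion stops.
Total rows emitted: 5.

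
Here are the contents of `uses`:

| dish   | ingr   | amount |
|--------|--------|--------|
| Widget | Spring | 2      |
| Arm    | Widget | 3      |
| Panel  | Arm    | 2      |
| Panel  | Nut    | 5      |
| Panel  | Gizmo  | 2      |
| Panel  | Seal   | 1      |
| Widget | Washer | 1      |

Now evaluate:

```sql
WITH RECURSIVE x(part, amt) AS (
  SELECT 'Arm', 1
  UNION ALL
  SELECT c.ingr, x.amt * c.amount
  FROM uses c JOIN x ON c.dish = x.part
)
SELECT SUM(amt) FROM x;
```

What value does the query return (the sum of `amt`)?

Base: (Arm, amt=1).
Iteration 1: components of {Arm} -> Widget = 1*3 = 3.
Iteration 2: components of {Widget} -> Spring = 3*2 = 6, Washer = 3*1 = 3.
Iteration 3: no further components; recursion stops.
SUM(amt) = 1 + 3 + 3 + 6 = 13.

13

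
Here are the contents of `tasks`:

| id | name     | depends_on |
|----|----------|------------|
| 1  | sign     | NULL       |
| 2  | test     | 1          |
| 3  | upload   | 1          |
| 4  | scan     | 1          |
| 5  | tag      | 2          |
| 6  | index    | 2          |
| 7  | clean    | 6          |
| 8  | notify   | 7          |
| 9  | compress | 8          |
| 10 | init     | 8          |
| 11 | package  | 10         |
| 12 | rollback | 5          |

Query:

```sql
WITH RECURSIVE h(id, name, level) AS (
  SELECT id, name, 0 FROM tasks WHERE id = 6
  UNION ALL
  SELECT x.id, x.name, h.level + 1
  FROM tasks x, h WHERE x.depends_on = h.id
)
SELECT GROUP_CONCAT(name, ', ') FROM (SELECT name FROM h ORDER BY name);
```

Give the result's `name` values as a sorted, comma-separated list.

Base: id=6 (index) at level 0.
Iteration 1: rows with depends_on in {6} -> clean (id 7, level 1).
Iteration 2: rows with depends_on in {7} -> notify (id 8, level 2).
Iteration 3: rows with depends_on in {8} -> compress (id 9, level 3), init (id 10, level 3).
Iteration 4: rows with depends_on in {9,10} -> package (id 11, level 4).
Iteration 5: no rows with depends_on in {11}; recursion stops.

clean, compress, index, init, notify, package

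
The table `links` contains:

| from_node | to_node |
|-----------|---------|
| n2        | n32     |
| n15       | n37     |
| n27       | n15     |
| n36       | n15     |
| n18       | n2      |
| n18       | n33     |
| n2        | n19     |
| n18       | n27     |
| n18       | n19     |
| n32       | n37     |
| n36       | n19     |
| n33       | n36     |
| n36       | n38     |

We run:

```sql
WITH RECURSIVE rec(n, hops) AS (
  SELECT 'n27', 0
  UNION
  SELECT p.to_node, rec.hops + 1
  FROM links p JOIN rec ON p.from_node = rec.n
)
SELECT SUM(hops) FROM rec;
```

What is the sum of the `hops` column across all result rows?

3

Base: (n27, hops=0).
Iteration 1: edges from {n27} -> (n15, hops=1).
Iteration 2: edges from {n15} -> (n37, hops=2).
Iteration 3: no outgoing edges from {n37}; recursion stops.
SUM(hops) = 0 + 1 + 2 = 3.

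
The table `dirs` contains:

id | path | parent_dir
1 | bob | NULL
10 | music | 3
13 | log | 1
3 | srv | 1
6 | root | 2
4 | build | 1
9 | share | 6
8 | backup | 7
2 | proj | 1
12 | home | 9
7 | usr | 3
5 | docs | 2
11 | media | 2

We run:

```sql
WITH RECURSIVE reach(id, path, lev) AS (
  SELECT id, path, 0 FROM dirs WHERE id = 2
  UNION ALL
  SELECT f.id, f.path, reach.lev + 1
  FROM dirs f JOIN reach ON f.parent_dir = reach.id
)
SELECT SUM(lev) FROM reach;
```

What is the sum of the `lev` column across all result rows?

8

Base: id=2 (proj) at lev 0.
Iteration 1: rows with parent_dir in {2} -> docs (id 5, lev 1), root (id 6, lev 1), media (id 11, lev 1).
Iteration 2: rows with parent_dir in {5,6,11} -> share (id 9, lev 2).
Iteration 3: rows with parent_dir in {9} -> home (id 12, lev 3).
Iteration 4: no rows with parent_dir in {12}; recursion stops.
SUM(lev) = 0 + 1 + 1 + 1 + 2 + 3 = 8.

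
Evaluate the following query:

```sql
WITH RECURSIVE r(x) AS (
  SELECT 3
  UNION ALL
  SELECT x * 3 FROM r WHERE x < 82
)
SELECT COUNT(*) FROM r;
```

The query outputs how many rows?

5

Base: x=3.
Iteration 1: 3 < 82 holds -> x = 3 * 3 = 9.
Iteration 2: 9 < 82 holds -> x = 9 * 3 = 27.
Iteration 3: 27 < 82 holds -> x = 27 * 3 = 81.
Iteration 4: 81 < 82 holds -> x = 81 * 3 = 243.
Iteration 5: 243 < 82 fails; recursion stops.
Total rows emitted: 5.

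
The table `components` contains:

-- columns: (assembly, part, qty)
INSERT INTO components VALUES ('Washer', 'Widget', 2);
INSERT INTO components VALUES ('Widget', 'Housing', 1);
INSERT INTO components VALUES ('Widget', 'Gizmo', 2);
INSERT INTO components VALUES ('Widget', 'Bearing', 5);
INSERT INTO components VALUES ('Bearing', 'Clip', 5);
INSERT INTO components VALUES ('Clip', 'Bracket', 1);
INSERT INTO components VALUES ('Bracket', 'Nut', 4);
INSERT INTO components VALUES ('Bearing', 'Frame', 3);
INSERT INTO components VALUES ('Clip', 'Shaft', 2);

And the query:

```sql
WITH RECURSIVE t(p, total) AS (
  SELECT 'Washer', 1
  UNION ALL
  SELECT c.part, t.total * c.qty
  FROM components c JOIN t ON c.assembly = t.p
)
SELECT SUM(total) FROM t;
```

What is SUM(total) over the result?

Base: (Washer, total=1).
Iteration 1: components of {Washer} -> Widget = 1*2 = 2.
Iteration 2: components of {Widget} -> Bearing = 2*5 = 10, Gizmo = 2*2 = 4, Housing = 2*1 = 2.
Iteration 3: components of {Bearing,Gizmo,Housing} -> Clip = 10*5 = 50, Frame = 10*3 = 30.
Iteration 4: components of {Clip,Frame} -> Bracket = 50*1 = 50, Shaft = 50*2 = 100.
Iteration 5: components of {Bracket,Shaft} -> Nut = 50*4 = 200.
Iteration 6: no further components; recursion stops.
SUM(total) = 1 + 2 + 2 + 4 + 10 + 50 + 30 + 50 + 100 + 200 = 449.

449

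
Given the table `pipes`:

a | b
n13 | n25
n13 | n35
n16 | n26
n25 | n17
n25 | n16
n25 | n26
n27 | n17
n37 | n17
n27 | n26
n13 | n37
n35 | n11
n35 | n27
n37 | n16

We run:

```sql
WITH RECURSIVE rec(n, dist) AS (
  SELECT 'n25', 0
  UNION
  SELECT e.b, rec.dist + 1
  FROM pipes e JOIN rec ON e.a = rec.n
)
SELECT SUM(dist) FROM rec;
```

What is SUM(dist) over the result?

5

Base: (n25, dist=0).
Iteration 1: edges from {n25} -> (n16, dist=1), (n17, dist=1), (n26, dist=1).
Iteration 2: edges from {n16,n17,n26} -> (n26, dist=2).
Iteration 3: no outgoing edges from {n26}; recursion stops.
SUM(dist) = 0 + 1 + 1 + 1 + 2 = 5.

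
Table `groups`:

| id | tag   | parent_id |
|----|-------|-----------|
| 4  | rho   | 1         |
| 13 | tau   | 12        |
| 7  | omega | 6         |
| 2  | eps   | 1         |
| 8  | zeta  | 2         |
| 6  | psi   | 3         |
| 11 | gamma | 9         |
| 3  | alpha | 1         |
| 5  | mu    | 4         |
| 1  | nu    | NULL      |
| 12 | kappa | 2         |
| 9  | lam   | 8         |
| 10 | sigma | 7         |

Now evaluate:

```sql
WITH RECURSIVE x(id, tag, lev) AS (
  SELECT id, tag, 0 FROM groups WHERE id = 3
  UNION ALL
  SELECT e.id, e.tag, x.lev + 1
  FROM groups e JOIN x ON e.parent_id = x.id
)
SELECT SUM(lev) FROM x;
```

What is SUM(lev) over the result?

Base: id=3 (alpha) at lev 0.
Iteration 1: rows with parent_id in {3} -> psi (id 6, lev 1).
Iteration 2: rows with parent_id in {6} -> omega (id 7, lev 2).
Iteration 3: rows with parent_id in {7} -> sigma (id 10, lev 3).
Iteration 4: no rows with parent_id in {10}; recursion stops.
SUM(lev) = 0 + 1 + 2 + 3 = 6.

6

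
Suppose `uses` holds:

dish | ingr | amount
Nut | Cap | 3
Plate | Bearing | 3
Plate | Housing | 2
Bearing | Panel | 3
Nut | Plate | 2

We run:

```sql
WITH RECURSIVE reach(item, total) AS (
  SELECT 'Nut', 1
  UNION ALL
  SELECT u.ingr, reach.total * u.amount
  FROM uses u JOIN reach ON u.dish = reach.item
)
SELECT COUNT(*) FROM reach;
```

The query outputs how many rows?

6

Base: (Nut, total=1).
Iteration 1: components of {Nut} -> Cap = 1*3 = 3, Plate = 1*2 = 2.
Iteration 2: components of {Cap,Plate} -> Bearing = 2*3 = 6, Housing = 2*2 = 4.
Iteration 3: components of {Bearing,Housing} -> Panel = 6*3 = 18.
Iteration 4: no further components; recursion stops.
Total rows emitted: 6.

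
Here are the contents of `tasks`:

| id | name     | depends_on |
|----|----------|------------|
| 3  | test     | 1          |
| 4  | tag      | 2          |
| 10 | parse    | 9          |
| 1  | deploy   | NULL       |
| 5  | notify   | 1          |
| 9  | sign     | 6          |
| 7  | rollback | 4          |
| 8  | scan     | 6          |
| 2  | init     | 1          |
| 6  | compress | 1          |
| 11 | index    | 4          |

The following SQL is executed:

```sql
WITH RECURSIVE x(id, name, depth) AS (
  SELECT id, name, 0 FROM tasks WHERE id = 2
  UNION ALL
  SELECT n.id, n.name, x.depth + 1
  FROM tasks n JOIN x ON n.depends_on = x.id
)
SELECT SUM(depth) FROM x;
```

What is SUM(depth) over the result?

Base: id=2 (init) at depth 0.
Iteration 1: rows with depends_on in {2} -> tag (id 4, depth 1).
Iteration 2: rows with depends_on in {4} -> rollback (id 7, depth 2), index (id 11, depth 2).
Iteration 3: no rows with depends_on in {7,11}; recursion stops.
SUM(depth) = 0 + 1 + 2 + 2 = 5.

5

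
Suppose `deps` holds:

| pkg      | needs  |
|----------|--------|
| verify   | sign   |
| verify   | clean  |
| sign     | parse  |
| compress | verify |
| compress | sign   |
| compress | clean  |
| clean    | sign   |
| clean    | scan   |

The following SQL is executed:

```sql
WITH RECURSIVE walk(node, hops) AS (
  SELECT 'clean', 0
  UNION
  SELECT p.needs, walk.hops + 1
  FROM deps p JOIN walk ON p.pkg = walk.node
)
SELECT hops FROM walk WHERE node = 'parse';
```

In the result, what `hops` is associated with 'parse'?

2

Base: (clean, hops=0).
Iteration 1: edges from {clean} -> (scan, hops=1), (sign, hops=1).
Iteration 2: edges from {scan,sign} -> (parse, hops=2).
Iteration 3: no outgoing edges from {parse}; recursion stops.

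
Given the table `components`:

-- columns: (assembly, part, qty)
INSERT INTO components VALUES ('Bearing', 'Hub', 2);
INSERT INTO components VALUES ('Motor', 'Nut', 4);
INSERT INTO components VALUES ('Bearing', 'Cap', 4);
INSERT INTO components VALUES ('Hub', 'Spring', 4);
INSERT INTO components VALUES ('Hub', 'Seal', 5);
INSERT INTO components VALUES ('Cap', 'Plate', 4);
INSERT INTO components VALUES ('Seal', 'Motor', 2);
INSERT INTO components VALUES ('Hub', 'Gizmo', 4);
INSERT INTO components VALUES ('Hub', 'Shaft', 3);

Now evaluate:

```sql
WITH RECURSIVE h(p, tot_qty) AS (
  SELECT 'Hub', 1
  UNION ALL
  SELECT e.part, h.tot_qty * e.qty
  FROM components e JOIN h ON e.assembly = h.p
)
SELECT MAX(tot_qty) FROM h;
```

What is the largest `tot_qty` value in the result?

Base: (Hub, tot_qty=1).
Iteration 1: components of {Hub} -> Gizmo = 1*4 = 4, Seal = 1*5 = 5, Shaft = 1*3 = 3, Spring = 1*4 = 4.
Iteration 2: components of {Gizmo,Seal,Shaft,Spring} -> Motor = 5*2 = 10.
Iteration 3: components of {Motor} -> Nut = 10*4 = 40.
Iteration 4: no further components; recursion stops.
tot_qty values: 1, 5, 4, 4, 3, 10, 40; the maximum is 40.

40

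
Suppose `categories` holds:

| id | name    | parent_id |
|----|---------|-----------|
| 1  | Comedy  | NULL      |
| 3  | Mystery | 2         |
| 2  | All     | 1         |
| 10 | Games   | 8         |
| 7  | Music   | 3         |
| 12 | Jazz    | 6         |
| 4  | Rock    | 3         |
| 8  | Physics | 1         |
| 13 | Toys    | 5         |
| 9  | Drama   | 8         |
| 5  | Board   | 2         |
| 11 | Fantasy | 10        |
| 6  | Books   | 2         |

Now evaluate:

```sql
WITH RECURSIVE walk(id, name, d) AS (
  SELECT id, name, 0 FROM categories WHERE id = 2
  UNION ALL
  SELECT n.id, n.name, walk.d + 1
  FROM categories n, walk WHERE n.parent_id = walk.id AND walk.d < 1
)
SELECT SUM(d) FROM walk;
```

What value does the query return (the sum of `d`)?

3

Base: id=2 (All) at d 0.
Iteration 1: rows with parent_id in {2} -> Mystery (id 3, d 1), Board (id 5, d 1), Books (id 6, d 1).
Iteration 2: d < 1 fails for all current rows; recursion stops.
SUM(d) = 0 + 1 + 1 + 1 = 3.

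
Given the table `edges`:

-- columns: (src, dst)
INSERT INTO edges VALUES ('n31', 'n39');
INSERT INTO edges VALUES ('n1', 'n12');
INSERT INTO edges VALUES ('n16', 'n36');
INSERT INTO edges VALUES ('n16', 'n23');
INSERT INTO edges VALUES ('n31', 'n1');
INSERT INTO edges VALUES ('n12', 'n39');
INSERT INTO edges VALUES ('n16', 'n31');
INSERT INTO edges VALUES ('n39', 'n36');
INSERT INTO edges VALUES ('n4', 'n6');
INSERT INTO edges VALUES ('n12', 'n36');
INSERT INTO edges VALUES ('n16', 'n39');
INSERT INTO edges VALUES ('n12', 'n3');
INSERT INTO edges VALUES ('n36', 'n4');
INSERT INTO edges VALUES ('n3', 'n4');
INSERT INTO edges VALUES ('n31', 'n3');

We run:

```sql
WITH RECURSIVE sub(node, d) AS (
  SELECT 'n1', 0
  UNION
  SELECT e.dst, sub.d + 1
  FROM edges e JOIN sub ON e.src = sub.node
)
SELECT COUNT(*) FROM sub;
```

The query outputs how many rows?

10

Base: (n1, d=0).
Iteration 1: edges from {n1} -> (n12, d=1).
Iteration 2: edges from {n12} -> (n3, d=2), (n36, d=2), (n39, d=2).
Iteration 3: edges from {n3,n36,n39} -> (n36, d=3), (n4, d=3). [UNION drops 1 duplicate row(s)]
Iteration 4: edges from {n36,n4} -> (n4, d=4), (n6, d=4).
Iteration 5: edges from {n4,n6} -> (n6, d=5).
Iteration 6: no outgoing edges from {n6}; recursion stops.
Total rows emitted: 10.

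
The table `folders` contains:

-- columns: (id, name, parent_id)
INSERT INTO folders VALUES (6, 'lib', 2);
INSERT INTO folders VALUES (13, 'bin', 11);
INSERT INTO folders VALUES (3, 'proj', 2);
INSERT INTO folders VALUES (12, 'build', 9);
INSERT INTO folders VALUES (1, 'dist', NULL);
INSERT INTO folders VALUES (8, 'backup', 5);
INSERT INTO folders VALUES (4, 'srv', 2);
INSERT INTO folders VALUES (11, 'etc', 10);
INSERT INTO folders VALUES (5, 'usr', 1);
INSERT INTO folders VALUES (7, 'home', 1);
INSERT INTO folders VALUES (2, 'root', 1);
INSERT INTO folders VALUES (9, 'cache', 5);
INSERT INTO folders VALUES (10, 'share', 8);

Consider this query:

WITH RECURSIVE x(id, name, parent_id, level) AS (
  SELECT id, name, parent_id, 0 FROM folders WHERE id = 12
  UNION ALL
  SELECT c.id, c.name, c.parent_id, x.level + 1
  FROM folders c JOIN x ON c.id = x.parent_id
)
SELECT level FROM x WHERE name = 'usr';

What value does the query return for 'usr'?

2

Base: id=12 (build), parent_id=9, level 0.
Iteration 1: join on id=9 -> cache (id 9, parent_id=5, level 1).
Iteration 2: join on id=5 -> usr (id 5, parent_id=1, level 2).
Iteration 3: join on id=1 -> dist (id 1, parent_id=NULL, level 3).
Iteration 4: parent_id is NULL; no match; recursion stops.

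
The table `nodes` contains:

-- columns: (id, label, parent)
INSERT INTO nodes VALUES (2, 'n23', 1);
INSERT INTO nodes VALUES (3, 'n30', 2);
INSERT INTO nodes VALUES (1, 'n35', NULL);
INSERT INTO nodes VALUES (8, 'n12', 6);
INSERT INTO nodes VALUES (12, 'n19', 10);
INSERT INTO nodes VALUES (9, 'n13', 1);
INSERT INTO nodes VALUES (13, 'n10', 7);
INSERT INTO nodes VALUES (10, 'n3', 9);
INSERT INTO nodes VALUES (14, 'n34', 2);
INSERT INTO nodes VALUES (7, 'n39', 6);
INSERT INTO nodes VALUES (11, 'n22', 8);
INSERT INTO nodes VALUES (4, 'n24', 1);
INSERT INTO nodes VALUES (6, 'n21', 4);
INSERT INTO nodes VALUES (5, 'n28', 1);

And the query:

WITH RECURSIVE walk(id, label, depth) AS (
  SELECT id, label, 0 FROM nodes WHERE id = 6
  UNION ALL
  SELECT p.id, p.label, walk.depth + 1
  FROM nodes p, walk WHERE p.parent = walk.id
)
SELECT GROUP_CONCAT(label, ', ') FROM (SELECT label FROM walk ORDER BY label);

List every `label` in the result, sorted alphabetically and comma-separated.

n10, n12, n21, n22, n39

Base: id=6 (n21) at depth 0.
Iteration 1: rows with parent in {6} -> n39 (id 7, depth 1), n12 (id 8, depth 1).
Iteration 2: rows with parent in {7,8} -> n22 (id 11, depth 2), n10 (id 13, depth 2).
Iteration 3: no rows with parent in {11,13}; recursion stops.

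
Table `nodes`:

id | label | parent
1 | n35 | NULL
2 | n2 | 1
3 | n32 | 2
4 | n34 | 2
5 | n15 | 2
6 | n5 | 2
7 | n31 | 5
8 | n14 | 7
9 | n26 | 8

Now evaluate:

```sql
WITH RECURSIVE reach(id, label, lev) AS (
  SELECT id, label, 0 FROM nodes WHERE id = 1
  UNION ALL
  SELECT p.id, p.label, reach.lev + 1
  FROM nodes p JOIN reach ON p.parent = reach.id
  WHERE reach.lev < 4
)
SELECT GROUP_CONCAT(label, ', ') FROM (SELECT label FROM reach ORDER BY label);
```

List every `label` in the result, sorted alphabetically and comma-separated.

Base: id=1 (n35) at lev 0.
Iteration 1: rows with parent in {1} -> n2 (id 2, lev 1).
Iteration 2: rows with parent in {2} -> n32 (id 3, lev 2), n34 (id 4, lev 2), n15 (id 5, lev 2), n5 (id 6, lev 2).
Iteration 3: rows with parent in {3,4,5,6} -> n31 (id 7, lev 3).
Iteration 4: rows with parent in {7} -> n14 (id 8, lev 4).
Iteration 5: lev < 4 fails for all current rows; recursion stops.

n14, n15, n2, n31, n32, n34, n35, n5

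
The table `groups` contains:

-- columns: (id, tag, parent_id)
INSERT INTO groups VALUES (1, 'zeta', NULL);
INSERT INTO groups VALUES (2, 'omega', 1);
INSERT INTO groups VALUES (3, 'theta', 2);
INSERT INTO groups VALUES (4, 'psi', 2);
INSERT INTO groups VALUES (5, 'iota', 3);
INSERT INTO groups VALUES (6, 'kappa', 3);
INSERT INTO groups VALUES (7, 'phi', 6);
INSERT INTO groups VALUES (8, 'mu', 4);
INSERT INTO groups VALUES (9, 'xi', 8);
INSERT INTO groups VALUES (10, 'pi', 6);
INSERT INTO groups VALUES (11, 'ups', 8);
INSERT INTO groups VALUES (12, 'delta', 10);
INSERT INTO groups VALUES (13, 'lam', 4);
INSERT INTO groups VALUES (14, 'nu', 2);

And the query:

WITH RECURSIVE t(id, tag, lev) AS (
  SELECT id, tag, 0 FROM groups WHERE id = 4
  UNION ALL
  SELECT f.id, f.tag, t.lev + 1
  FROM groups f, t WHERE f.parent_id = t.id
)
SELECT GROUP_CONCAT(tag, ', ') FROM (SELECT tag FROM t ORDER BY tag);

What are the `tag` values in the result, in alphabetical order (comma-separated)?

Base: id=4 (psi) at lev 0.
Iteration 1: rows with parent_id in {4} -> mu (id 8, lev 1), lam (id 13, lev 1).
Iteration 2: rows with parent_id in {8,13} -> xi (id 9, lev 2), ups (id 11, lev 2).
Iteration 3: no rows with parent_id in {9,11}; recursion stops.

lam, mu, psi, ups, xi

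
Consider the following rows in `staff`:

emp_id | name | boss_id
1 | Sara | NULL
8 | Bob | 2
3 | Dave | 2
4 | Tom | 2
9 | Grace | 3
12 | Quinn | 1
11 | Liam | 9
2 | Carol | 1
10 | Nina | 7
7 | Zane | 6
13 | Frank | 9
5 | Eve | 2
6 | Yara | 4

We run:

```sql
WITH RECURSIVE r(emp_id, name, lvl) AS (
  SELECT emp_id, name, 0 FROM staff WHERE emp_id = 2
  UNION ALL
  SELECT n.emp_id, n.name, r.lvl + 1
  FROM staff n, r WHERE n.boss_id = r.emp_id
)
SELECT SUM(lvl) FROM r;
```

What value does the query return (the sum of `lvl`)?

Base: emp_id=2 (Carol) at lvl 0.
Iteration 1: rows with boss_id in {2} -> Dave (id 3, lvl 1), Tom (id 4, lvl 1), Eve (id 5, lvl 1), Bob (id 8, lvl 1).
Iteration 2: rows with boss_id in {3,4,5,8} -> Yara (id 6, lvl 2), Grace (id 9, lvl 2).
Iteration 3: rows with boss_id in {6,9} -> Zane (id 7, lvl 3), Liam (id 11, lvl 3), Frank (id 13, lvl 3).
Iteration 4: rows with boss_id in {7,11,13} -> Nina (id 10, lvl 4).
Iteration 5: no rows with boss_id in {10}; recursion stops.
SUM(lvl) = 0 + 1 + 1 + 1 + 1 + 2 + 2 + 3 + 3 + 3 + 4 = 21.

21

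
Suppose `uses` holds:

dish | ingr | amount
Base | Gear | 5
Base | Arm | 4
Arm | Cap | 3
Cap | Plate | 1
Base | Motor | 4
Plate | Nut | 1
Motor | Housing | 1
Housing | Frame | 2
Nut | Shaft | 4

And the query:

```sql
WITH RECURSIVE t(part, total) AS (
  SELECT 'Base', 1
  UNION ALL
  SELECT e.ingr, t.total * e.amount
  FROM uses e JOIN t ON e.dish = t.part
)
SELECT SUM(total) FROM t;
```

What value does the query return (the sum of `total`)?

Base: (Base, total=1).
Iteration 1: components of {Base} -> Arm = 1*4 = 4, Gear = 1*5 = 5, Motor = 1*4 = 4.
Iteration 2: components of {Arm,Gear,Motor} -> Cap = 4*3 = 12, Housing = 4*1 = 4.
Iteration 3: components of {Cap,Housing} -> Frame = 4*2 = 8, Plate = 12*1 = 12.
Iteration 4: components of {Frame,Plate} -> Nut = 12*1 = 12.
Iteration 5: components of {Nut} -> Shaft = 12*4 = 48.
Iteration 6: no further components; recursion stops.
SUM(total) = 1 + 5 + 4 + 4 + 12 + 4 + 12 + 8 + 12 + 48 = 110.

110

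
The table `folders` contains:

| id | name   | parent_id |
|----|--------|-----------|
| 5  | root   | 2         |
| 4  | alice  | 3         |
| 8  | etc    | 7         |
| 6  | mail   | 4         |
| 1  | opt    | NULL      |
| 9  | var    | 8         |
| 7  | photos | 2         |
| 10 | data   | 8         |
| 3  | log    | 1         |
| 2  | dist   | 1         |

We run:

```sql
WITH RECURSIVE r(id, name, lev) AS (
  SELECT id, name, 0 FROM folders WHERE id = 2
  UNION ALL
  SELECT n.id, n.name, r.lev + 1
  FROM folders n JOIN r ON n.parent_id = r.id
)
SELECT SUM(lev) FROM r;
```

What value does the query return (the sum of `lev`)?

Base: id=2 (dist) at lev 0.
Iteration 1: rows with parent_id in {2} -> root (id 5, lev 1), photos (id 7, lev 1).
Iteration 2: rows with parent_id in {5,7} -> etc (id 8, lev 2).
Iteration 3: rows with parent_id in {8} -> var (id 9, lev 3), data (id 10, lev 3).
Iteration 4: no rows with parent_id in {9,10}; recursion stops.
SUM(lev) = 0 + 1 + 1 + 2 + 3 + 3 = 10.

10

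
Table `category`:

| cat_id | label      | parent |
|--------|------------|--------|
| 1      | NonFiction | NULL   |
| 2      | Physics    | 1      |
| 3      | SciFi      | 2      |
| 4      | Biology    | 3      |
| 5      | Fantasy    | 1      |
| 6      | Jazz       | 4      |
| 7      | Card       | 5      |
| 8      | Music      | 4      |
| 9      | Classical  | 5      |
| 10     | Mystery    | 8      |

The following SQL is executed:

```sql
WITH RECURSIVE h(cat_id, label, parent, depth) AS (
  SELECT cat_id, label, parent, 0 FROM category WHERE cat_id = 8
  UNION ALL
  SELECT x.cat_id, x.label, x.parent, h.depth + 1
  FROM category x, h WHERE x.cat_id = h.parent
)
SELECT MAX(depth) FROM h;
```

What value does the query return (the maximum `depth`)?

Base: cat_id=8 (Music), parent=4, depth 0.
Iteration 1: join on cat_id=4 -> Biology (id 4, parent=3, depth 1).
Iteration 2: join on cat_id=3 -> SciFi (id 3, parent=2, depth 2).
Iteration 3: join on cat_id=2 -> Physics (id 2, parent=1, depth 3).
Iteration 4: join on cat_id=1 -> NonFiction (id 1, parent=NULL, depth 4).
Iteration 5: parent is NULL; no match; recursion stops.
depth values: 0, 1, 2, 3, 4; the maximum is 4.

4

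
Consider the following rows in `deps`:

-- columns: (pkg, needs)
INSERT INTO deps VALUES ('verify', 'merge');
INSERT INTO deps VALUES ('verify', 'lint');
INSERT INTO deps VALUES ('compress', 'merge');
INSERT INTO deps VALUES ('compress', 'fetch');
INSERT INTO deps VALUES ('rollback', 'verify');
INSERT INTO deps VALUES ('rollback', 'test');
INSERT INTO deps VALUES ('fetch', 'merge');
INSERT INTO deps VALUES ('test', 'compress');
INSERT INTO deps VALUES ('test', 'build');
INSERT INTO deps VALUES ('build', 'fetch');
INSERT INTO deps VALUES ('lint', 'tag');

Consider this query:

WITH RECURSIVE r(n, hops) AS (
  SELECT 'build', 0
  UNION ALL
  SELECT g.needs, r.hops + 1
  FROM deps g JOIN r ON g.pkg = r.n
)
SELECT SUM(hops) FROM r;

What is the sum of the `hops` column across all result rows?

3

Base: (build, hops=0).
Iteration 1: edges from {build} -> (fetch, hops=1).
Iteration 2: edges from {fetch} -> (merge, hops=2).
Iteration 3: no outgoing edges from {merge}; recursion stops.
SUM(hops) = 0 + 1 + 2 = 3.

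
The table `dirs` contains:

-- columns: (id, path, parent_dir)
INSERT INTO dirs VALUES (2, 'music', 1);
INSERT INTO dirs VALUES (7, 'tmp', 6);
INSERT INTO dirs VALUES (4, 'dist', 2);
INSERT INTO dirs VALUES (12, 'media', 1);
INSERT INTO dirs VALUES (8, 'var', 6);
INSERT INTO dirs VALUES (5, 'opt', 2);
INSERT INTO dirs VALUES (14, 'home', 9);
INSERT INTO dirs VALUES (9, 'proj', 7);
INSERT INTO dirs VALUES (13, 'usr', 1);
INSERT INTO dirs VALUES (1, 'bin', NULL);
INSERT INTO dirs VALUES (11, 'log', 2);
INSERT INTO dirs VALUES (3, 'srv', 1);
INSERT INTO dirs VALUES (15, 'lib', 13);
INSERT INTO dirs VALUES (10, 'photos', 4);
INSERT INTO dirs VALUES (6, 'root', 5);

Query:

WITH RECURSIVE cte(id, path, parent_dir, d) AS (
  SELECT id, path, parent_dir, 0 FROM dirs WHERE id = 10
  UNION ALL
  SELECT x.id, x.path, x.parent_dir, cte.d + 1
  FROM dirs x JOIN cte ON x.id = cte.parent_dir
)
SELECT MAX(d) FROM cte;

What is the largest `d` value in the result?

3

Base: id=10 (photos), parent_dir=4, d 0.
Iteration 1: join on id=4 -> dist (id 4, parent_dir=2, d 1).
Iteration 2: join on id=2 -> music (id 2, parent_dir=1, d 2).
Iteration 3: join on id=1 -> bin (id 1, parent_dir=NULL, d 3).
Iteration 4: parent_dir is NULL; no match; recursion stops.
d values: 0, 1, 2, 3; the maximum is 3.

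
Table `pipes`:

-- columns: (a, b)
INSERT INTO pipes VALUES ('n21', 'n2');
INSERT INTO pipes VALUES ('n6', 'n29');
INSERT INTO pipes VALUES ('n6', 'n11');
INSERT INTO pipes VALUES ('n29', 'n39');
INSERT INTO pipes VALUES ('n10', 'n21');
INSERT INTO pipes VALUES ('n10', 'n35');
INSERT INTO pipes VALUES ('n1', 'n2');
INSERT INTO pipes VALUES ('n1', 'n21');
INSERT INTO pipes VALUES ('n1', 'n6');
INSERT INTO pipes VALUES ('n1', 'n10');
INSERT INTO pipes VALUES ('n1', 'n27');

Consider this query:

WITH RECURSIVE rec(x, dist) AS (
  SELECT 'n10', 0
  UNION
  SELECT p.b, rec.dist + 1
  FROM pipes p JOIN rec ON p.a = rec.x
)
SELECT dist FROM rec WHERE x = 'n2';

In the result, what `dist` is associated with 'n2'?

2

Base: (n10, dist=0).
Iteration 1: edges from {n10} -> (n21, dist=1), (n35, dist=1).
Iteration 2: edges from {n21,n35} -> (n2, dist=2).
Iteration 3: no outgoing edges from {n2}; recursion stops.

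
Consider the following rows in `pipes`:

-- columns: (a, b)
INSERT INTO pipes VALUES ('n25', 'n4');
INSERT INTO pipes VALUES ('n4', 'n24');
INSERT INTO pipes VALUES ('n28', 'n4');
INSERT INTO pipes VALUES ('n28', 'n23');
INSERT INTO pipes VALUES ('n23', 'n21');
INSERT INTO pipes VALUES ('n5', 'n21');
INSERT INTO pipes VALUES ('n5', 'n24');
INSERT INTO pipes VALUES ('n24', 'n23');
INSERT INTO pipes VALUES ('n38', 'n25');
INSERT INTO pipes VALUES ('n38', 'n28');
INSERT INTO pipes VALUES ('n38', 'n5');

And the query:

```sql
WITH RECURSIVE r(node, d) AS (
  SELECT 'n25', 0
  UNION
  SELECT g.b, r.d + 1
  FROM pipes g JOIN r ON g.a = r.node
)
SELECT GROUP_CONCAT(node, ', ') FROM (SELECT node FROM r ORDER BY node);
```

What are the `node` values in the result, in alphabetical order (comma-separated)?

n21, n23, n24, n25, n4

Base: (n25, d=0).
Iteration 1: edges from {n25} -> (n4, d=1).
Iteration 2: edges from {n4} -> (n24, d=2).
Iteration 3: edges from {n24} -> (n23, d=3).
Iteration 4: edges from {n23} -> (n21, d=4).
Iteration 5: no outgoing edges from {n21}; recursion stops.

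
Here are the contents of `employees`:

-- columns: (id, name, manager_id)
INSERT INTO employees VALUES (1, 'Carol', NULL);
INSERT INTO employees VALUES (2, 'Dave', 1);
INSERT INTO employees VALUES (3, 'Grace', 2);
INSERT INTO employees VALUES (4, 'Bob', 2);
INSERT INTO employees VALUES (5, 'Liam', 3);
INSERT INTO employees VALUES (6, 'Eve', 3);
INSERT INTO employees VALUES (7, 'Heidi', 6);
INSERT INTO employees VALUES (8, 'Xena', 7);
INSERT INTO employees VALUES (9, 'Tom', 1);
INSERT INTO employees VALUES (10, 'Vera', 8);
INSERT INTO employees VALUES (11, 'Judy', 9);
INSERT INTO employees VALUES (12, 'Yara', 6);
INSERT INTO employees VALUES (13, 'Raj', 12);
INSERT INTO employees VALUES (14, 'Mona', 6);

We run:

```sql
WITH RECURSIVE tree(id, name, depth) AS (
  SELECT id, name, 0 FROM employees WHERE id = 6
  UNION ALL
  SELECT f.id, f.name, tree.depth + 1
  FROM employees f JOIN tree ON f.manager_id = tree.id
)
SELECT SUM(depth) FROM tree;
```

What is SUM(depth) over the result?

Base: id=6 (Eve) at depth 0.
Iteration 1: rows with manager_id in {6} -> Heidi (id 7, depth 1), Yara (id 12, depth 1), Mona (id 14, depth 1).
Iteration 2: rows with manager_id in {7,12,14} -> Xena (id 8, depth 2), Raj (id 13, depth 2).
Iteration 3: rows with manager_id in {8,13} -> Vera (id 10, depth 3).
Iteration 4: no rows with manager_id in {10}; recursion stops.
SUM(depth) = 0 + 1 + 1 + 1 + 2 + 2 + 3 = 10.

10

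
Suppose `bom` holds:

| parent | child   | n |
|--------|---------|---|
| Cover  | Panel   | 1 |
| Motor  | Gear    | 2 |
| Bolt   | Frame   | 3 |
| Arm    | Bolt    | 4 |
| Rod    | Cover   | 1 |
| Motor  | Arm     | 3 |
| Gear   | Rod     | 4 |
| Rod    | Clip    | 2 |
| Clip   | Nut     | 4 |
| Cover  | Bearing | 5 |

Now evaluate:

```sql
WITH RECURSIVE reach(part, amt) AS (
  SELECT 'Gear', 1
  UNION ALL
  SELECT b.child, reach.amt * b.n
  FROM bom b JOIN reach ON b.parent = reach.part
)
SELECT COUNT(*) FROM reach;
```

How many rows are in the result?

7

Base: (Gear, amt=1).
Iteration 1: components of {Gear} -> Rod = 1*4 = 4.
Iteration 2: components of {Rod} -> Clip = 4*2 = 8, Cover = 4*1 = 4.
Iteration 3: components of {Clip,Cover} -> Bearing = 4*5 = 20, Nut = 8*4 = 32, Panel = 4*1 = 4.
Iteration 4: no further components; recursion stops.
Total rows emitted: 7.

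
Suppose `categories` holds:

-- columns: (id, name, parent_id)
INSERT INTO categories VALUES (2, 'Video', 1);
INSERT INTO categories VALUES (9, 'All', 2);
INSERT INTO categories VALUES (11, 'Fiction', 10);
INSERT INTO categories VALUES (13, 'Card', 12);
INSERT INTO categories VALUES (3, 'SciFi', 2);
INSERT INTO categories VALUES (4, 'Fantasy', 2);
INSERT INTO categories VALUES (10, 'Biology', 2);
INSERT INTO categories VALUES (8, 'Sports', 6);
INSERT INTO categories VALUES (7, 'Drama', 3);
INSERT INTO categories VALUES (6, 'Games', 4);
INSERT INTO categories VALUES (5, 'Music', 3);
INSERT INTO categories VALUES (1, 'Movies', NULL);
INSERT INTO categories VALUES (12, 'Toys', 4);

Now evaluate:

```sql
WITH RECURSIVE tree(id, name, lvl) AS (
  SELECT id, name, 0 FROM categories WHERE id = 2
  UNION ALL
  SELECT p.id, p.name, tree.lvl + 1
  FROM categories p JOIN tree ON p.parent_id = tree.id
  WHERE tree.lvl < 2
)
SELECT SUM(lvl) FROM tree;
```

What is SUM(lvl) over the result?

Base: id=2 (Video) at lvl 0.
Iteration 1: rows with parent_id in {2} -> SciFi (id 3, lvl 1), Fantasy (id 4, lvl 1), All (id 9, lvl 1), Biology (id 10, lvl 1).
Iteration 2: rows with parent_id in {3,4,9,10} -> Music (id 5, lvl 2), Games (id 6, lvl 2), Drama (id 7, lvl 2), Fiction (id 11, lvl 2), Toys (id 12, lvl 2).
Iteration 3: lvl < 2 fails for all current rows; recursion stops.
SUM(lvl) = 0 + 1 + 1 + 1 + 1 + 2 + 2 + 2 + 2 + 2 = 14.

14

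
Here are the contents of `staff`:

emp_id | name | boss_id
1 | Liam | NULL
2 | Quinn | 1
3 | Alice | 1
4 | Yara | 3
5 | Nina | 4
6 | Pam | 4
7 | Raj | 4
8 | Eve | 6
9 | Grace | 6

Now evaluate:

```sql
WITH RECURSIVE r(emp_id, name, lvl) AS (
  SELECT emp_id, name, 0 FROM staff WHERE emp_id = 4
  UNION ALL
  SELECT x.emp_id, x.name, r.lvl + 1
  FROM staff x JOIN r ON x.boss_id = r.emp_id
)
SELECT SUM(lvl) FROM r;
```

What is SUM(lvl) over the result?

Base: emp_id=4 (Yara) at lvl 0.
Iteration 1: rows with boss_id in {4} -> Nina (id 5, lvl 1), Pam (id 6, lvl 1), Raj (id 7, lvl 1).
Iteration 2: rows with boss_id in {5,6,7} -> Eve (id 8, lvl 2), Grace (id 9, lvl 2).
Iteration 3: no rows with boss_id in {8,9}; recursion stops.
SUM(lvl) = 0 + 1 + 1 + 1 + 2 + 2 = 7.

7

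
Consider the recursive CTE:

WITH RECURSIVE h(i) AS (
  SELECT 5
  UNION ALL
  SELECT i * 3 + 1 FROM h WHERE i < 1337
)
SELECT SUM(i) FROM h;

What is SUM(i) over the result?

6008

Base: i=5.
Iteration 1: 5 < 1337 holds -> i = 5 * 3 + 1 = 16.
Iteration 2: 16 < 1337 holds -> i = 16 * 3 + 1 = 49.
Iteration 3: 49 < 1337 holds -> i = 49 * 3 + 1 = 148.
Iteration 4: 148 < 1337 holds -> i = 148 * 3 + 1 = 445.
Iteration 5: 445 < 1337 holds -> i = 445 * 3 + 1 = 1336.
Iteration 6: 1336 < 1337 holds -> i = 1336 * 3 + 1 = 4009.
Iteration 7: 4009 < 1337 fails; recursion stops.
SUM(i) = 5 + 16 + 49 + 148 + 445 + 1336 + 4009 = 6008.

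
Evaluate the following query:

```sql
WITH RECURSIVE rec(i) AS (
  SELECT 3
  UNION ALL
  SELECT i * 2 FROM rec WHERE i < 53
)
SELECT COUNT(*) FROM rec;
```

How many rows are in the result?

6

Base: i=3.
Iteration 1: 3 < 53 holds -> i = 3 * 2 = 6.
Iteration 2: 6 < 53 holds -> i = 6 * 2 = 12.
Iteration 3: 12 < 53 holds -> i = 12 * 2 = 24.
Iteration 4: 24 < 53 holds -> i = 24 * 2 = 48.
Iteration 5: 48 < 53 holds -> i = 48 * 2 = 96.
Iteration 6: 96 < 53 fails; recursion stops.
Total rows emitted: 6.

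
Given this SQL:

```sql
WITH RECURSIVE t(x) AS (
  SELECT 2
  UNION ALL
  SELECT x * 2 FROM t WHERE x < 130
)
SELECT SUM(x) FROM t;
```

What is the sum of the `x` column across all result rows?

Base: x=2.
Iteration 1: 2 < 130 holds -> x = 2 * 2 = 4.
Iteration 2: 4 < 130 holds -> x = 4 * 2 = 8.
Iteration 3: 8 < 130 holds -> x = 8 * 2 = 16.
Iteration 4: 16 < 130 holds -> x = 16 * 2 = 32.
Iteration 5: 32 < 130 holds -> x = 32 * 2 = 64.
Iteration 6: 64 < 130 holds -> x = 64 * 2 = 128.
Iteration 7: 128 < 130 holds -> x = 128 * 2 = 256.
Iteration 8: 256 < 130 fails; recursion stops.
SUM(x) = 2 + 4 + 8 + 16 + 32 + 64 + 128 + 256 = 510.

510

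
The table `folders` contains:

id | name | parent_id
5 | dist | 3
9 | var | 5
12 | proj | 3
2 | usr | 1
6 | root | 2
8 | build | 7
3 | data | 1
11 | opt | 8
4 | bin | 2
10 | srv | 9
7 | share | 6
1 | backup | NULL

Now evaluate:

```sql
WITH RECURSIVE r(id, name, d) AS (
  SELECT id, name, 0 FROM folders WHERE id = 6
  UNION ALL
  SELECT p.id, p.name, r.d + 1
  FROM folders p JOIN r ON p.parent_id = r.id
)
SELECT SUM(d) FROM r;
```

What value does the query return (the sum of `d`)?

Base: id=6 (root) at d 0.
Iteration 1: rows with parent_id in {6} -> share (id 7, d 1).
Iteration 2: rows with parent_id in {7} -> build (id 8, d 2).
Iteration 3: rows with parent_id in {8} -> opt (id 11, d 3).
Iteration 4: no rows with parent_id in {11}; recursion stops.
SUM(d) = 0 + 1 + 2 + 3 = 6.

6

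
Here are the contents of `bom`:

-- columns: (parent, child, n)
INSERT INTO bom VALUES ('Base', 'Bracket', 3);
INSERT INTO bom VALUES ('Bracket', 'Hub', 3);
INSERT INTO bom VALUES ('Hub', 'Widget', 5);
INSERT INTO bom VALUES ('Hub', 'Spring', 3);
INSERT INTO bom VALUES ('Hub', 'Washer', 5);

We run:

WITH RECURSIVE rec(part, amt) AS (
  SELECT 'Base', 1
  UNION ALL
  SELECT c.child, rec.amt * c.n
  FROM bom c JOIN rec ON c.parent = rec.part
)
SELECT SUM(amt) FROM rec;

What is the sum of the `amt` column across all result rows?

130

Base: (Base, amt=1).
Iteration 1: components of {Base} -> Bracket = 1*3 = 3.
Iteration 2: components of {Bracket} -> Hub = 3*3 = 9.
Iteration 3: components of {Hub} -> Spring = 9*3 = 27, Washer = 9*5 = 45, Widget = 9*5 = 45.
Iteration 4: no further components; recursion stops.
SUM(amt) = 1 + 3 + 9 + 45 + 27 + 45 = 130.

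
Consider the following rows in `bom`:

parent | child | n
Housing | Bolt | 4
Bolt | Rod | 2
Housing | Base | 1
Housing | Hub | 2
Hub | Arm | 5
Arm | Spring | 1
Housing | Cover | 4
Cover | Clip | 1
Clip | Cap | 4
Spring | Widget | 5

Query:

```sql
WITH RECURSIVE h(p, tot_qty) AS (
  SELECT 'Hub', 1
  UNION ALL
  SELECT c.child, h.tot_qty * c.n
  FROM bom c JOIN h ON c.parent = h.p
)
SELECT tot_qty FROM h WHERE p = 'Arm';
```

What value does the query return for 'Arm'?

5

Base: (Hub, tot_qty=1).
Iteration 1: components of {Hub} -> Arm = 1*5 = 5.
Iteration 2: components of {Arm} -> Spring = 5*1 = 5.
Iteration 3: components of {Spring} -> Widget = 5*5 = 25.
Iteration 4: no further components; recursion stops.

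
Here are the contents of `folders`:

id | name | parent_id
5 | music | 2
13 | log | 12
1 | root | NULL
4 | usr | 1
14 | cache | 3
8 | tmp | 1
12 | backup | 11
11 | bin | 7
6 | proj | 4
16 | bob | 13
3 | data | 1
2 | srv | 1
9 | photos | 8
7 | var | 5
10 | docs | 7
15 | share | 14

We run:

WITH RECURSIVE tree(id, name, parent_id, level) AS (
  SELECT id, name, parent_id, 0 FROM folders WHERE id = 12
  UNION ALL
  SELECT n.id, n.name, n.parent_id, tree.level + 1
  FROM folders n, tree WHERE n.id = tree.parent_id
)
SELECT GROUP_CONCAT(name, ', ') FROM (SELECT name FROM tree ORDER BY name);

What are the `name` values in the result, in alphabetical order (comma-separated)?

backup, bin, music, root, srv, var

Base: id=12 (backup), parent_id=11, level 0.
Iteration 1: join on id=11 -> bin (id 11, parent_id=7, level 1).
Iteration 2: join on id=7 -> var (id 7, parent_id=5, level 2).
Iteration 3: join on id=5 -> music (id 5, parent_id=2, level 3).
Iteration 4: join on id=2 -> srv (id 2, parent_id=1, level 4).
Iteration 5: join on id=1 -> root (id 1, parent_id=NULL, level 5).
Iteration 6: parent_id is NULL; no match; recursion stops.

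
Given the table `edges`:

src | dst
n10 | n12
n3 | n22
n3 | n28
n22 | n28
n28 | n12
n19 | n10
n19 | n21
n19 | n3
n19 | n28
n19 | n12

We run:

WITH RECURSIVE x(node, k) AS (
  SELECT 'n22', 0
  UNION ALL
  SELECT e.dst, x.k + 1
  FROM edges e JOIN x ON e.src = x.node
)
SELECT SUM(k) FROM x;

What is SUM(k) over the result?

3

Base: (n22, k=0).
Iteration 1: edges from {n22} -> (n28, k=1).
Iteration 2: edges from {n28} -> (n12, k=2).
Iteration 3: no outgoing edges from {n12}; recursion stops.
SUM(k) = 0 + 1 + 2 = 3.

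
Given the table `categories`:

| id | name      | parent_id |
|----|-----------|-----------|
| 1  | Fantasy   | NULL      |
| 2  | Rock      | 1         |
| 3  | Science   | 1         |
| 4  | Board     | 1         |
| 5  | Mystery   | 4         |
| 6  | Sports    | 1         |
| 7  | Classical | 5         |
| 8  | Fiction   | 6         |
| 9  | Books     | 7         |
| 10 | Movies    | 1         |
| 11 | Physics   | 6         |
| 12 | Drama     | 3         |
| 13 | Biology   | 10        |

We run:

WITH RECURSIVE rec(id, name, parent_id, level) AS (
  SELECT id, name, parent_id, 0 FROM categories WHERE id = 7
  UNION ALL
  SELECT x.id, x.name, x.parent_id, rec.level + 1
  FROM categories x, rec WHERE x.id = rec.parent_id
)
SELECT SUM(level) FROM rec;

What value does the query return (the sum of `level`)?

Base: id=7 (Classical), parent_id=5, level 0.
Iteration 1: join on id=5 -> Mystery (id 5, parent_id=4, level 1).
Iteration 2: join on id=4 -> Board (id 4, parent_id=1, level 2).
Iteration 3: join on id=1 -> Fantasy (id 1, parent_id=NULL, level 3).
Iteration 4: parent_id is NULL; no match; recursion stops.
SUM(level) = 0 + 1 + 2 + 3 = 6.

6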